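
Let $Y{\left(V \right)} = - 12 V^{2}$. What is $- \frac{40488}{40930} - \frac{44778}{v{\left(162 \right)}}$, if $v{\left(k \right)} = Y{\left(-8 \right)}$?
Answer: $\frac{150139063}{2619520} \approx 57.315$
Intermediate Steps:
$v{\left(k \right)} = -768$ ($v{\left(k \right)} = - 12 \left(-8\right)^{2} = \left(-12\right) 64 = -768$)
$- \frac{40488}{40930} - \frac{44778}{v{\left(162 \right)}} = - \frac{40488}{40930} - \frac{44778}{-768} = \left(-40488\right) \frac{1}{40930} - - \frac{7463}{128} = - \frac{20244}{20465} + \frac{7463}{128} = \frac{150139063}{2619520}$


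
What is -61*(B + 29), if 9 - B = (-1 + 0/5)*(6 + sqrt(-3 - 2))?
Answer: -2684 - 61*I*sqrt(5) ≈ -2684.0 - 136.4*I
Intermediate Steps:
B = 15 + I*sqrt(5) (B = 9 - (-1 + 0/5)*(6 + sqrt(-3 - 2)) = 9 - (-1 + 0*(1/5))*(6 + sqrt(-5)) = 9 - (-1 + 0)*(6 + I*sqrt(5)) = 9 - (-1)*(6 + I*sqrt(5)) = 9 - (-6 - I*sqrt(5)) = 9 + (6 + I*sqrt(5)) = 15 + I*sqrt(5) ≈ 15.0 + 2.2361*I)
-61*(B + 29) = -61*((15 + I*sqrt(5)) + 29) = -61*(44 + I*sqrt(5)) = -2684 - 61*I*sqrt(5)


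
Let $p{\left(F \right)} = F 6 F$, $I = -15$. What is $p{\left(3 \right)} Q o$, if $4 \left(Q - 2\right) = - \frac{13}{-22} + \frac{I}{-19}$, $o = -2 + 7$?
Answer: $\frac{529335}{836} \approx 633.18$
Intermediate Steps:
$o = 5$
$p{\left(F \right)} = 6 F^{2}$ ($p{\left(F \right)} = 6 F F = 6 F^{2}$)
$Q = \frac{3921}{1672}$ ($Q = 2 + \frac{- \frac{13}{-22} - \frac{15}{-19}}{4} = 2 + \frac{\left(-13\right) \left(- \frac{1}{22}\right) - - \frac{15}{19}}{4} = 2 + \frac{\frac{13}{22} + \frac{15}{19}}{4} = 2 + \frac{1}{4} \cdot \frac{577}{418} = 2 + \frac{577}{1672} = \frac{3921}{1672} \approx 2.3451$)
$p{\left(3 \right)} Q o = 6 \cdot 3^{2} \cdot \frac{3921}{1672} \cdot 5 = 6 \cdot 9 \cdot \frac{3921}{1672} \cdot 5 = 54 \cdot \frac{3921}{1672} \cdot 5 = \frac{105867}{836} \cdot 5 = \frac{529335}{836}$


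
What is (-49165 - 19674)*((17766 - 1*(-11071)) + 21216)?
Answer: -3445598467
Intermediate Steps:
(-49165 - 19674)*((17766 - 1*(-11071)) + 21216) = -68839*((17766 + 11071) + 21216) = -68839*(28837 + 21216) = -68839*50053 = -3445598467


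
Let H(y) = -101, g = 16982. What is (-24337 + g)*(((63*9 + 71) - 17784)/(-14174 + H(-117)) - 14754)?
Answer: 309787016084/2855 ≈ 1.0851e+8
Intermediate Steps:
(-24337 + g)*(((63*9 + 71) - 17784)/(-14174 + H(-117)) - 14754) = (-24337 + 16982)*(((63*9 + 71) - 17784)/(-14174 - 101) - 14754) = -7355*(((567 + 71) - 17784)/(-14275) - 14754) = -7355*((638 - 17784)*(-1/14275) - 14754) = -7355*(-17146*(-1/14275) - 14754) = -7355*(17146/14275 - 14754) = -7355*(-210596204/14275) = 309787016084/2855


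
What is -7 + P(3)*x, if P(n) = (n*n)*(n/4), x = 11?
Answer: 269/4 ≈ 67.250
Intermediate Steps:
P(n) = n**3/4 (P(n) = n**2*(n*(1/4)) = n**2*(n/4) = n**3/4)
-7 + P(3)*x = -7 + ((1/4)*3**3)*11 = -7 + ((1/4)*27)*11 = -7 + (27/4)*11 = -7 + 297/4 = 269/4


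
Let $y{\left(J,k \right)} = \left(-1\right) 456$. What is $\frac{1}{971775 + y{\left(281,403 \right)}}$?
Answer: $\frac{1}{971319} \approx 1.0295 \cdot 10^{-6}$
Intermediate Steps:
$y{\left(J,k \right)} = -456$
$\frac{1}{971775 + y{\left(281,403 \right)}} = \frac{1}{971775 - 456} = \frac{1}{971319}$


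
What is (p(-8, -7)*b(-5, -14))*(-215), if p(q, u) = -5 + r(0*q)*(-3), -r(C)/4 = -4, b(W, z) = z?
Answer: -159530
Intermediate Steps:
r(C) = 16 (r(C) = -4*(-4) = 16)
p(q, u) = -53 (p(q, u) = -5 + 16*(-3) = -5 - 48 = -53)
(p(-8, -7)*b(-5, -14))*(-215) = -53*(-14)*(-215) = 742*(-215) = -159530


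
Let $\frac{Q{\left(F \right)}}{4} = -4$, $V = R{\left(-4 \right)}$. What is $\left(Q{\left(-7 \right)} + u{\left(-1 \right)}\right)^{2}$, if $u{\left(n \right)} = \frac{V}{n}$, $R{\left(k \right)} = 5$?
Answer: $441$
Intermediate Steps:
$V = 5$
$Q{\left(F \right)} = -16$ ($Q{\left(F \right)} = 4 \left(-4\right) = -16$)
$u{\left(n \right)} = \frac{5}{n}$
$\left(Q{\left(-7 \right)} + u{\left(-1 \right)}\right)^{2} = \left(-16 + \frac{5}{-1}\right)^{2} = \left(-16 + 5 \left(-1\right)\right)^{2} = \left(-16 - 5\right)^{2} = \left(-21\right)^{2} = 441$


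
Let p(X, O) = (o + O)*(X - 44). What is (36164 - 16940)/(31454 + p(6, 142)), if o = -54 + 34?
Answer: 9612/13409 ≈ 0.71683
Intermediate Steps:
o = -20
p(X, O) = (-44 + X)*(-20 + O) (p(X, O) = (-20 + O)*(X - 44) = (-20 + O)*(-44 + X) = (-44 + X)*(-20 + O))
(36164 - 16940)/(31454 + p(6, 142)) = (36164 - 16940)/(31454 + (880 - 44*142 - 20*6 + 142*6)) = 19224/(31454 + (880 - 6248 - 120 + 852)) = 19224/(31454 - 4636) = 19224/26818 = 19224*(1/26818) = 9612/13409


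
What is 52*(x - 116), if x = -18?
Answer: -6968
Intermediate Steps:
52*(x - 116) = 52*(-18 - 116) = 52*(-134) = -6968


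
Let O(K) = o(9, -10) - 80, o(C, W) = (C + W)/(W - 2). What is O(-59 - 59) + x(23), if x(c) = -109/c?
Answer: -23365/276 ≈ -84.656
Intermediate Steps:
o(C, W) = (C + W)/(-2 + W)
O(K) = -959/12 (O(K) = (9 - 10)/(-2 - 10) - 80 = -1/(-12) - 80 = -1/12*(-1) - 80 = 1/12 - 80 = -959/12)
O(-59 - 59) + x(23) = -959/12 - 109/23 = -23365/276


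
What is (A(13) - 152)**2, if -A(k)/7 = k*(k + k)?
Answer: 6340324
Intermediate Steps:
A(k) = -14*k**2 (A(k) = -7*k*(k + k) = -7*k*2*k = -14*k**2)
(A(13) - 152)**2 = (-14*13**2 - 152)**2 = (-14*169 - 152)**2 = (-2366 - 152)**2 = (-2518)**2 = 6340324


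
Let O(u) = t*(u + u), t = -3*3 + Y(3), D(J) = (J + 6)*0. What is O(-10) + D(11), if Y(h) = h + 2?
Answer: 80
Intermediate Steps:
Y(h) = 2 + h
D(J) = 0 (D(J) = (6 + J)*0 = 0)
t = -4 (t = -3*3 + (2 + 3) = -9 + 5 = -4)
O(u) = -8*u (O(u) = -4*(u + u) = -8*u)
O(-10) + D(11) = -8*(-10) + 0 = 80 + 0 = 80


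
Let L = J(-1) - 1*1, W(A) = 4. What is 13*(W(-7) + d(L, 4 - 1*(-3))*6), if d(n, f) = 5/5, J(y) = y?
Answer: 130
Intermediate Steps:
L = -2 (L = -1 - 1*1 = -1 - 1 = -2)
d(n, f) = 1 (d(n, f) = 5*(1/5) = 1)
13*(W(-7) + d(L, 4 - 1*(-3))*6) = 13*(4 + 1*6) = 13*(4 + 6) = 13*10 = 130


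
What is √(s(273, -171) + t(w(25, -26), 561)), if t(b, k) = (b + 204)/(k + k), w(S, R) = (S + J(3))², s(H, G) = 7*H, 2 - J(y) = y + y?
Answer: √267383446/374 ≈ 43.722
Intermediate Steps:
J(y) = 2 - 2*y (J(y) = 2 - (y + y) = 2 - 2*y)
w(S, R) = (-4 + S)² (w(S, R) = (S + (2 - 2*3))² = (S + (2 - 6))² = (S - 4)² = (-4 + S)²)
t(b, k) = (204 + b)/(2*k) (t(b, k) = (204 + b)/((2*k)) = (204 + b)*(1/(2*k)) = (204 + b)/(2*k))
√(s(273, -171) + t(w(25, -26), 561)) = √(7*273 + (½)*(204 + (-4 + 25)²)/561) = √(1911 + (½)*(1/561)*(204 + 21²)) = √(1911 + (½)*(1/561)*(204 + 441)) = √(1911 + (½)*(1/561)*645) = √(1911 + 215/374) = √(714929/374) = √267383446/374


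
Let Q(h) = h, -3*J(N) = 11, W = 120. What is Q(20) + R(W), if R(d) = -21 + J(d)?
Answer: -14/3 ≈ -4.6667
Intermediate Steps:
J(N) = -11/3 (J(N) = -⅓*11 = -11/3)
R(d) = -74/3 (R(d) = -21 - 11/3 = -74/3)
Q(20) + R(W) = 20 - 74/3 = -14/3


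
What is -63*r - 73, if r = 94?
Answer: -5995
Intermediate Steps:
-63*r - 73 = -63*94 - 73 = -5922 - 73 = -5995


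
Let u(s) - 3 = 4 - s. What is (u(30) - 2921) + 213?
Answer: -2731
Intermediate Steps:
u(s) = 7 - s (u(s) = 3 + (4 - s) = 7 - s)
(u(30) - 2921) + 213 = ((7 - 1*30) - 2921) + 213 = ((7 - 30) - 2921) + 213 = (-23 - 2921) + 213 = -2944 + 213 = -2731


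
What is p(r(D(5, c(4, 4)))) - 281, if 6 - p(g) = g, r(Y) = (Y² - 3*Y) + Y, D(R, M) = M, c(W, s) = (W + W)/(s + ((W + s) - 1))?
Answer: -33163/121 ≈ -274.07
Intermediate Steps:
c(W, s) = 2*W/(-1 + W + 2*s) (c(W, s) = (2*W)/(s + (-1 + W + s)) = (2*W)/(-1 + W + 2*s) = 2*W/(-1 + W + 2*s))
r(Y) = Y² - 2*Y
p(g) = 6 - g
p(r(D(5, c(4, 4)))) - 281 = (6 - 2*4/(-1 + 4 + 2*4)*(-2 + 2*4/(-1 + 4 + 2*4))) - 281 = (6 - 2*4/(-1 + 4 + 8)*(-2 + 2*4/(-1 + 4 + 8))) - 281 = (6 - 2*4/11*(-2 + 2*4/11)) - 281 = (6 - 2*4*(1/11)*(-2 + 2*4*(1/11))) - 281 = (6 - 8*(-2 + 8/11)/11) - 281 = (6 - 8*(-14)/(11*11)) - 281 = (6 - 1*(-112/121)) - 281 = (6 + 112/121) - 281 = 838/121 - 281 = -33163/121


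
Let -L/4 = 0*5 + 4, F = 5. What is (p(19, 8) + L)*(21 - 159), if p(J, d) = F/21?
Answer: 15226/7 ≈ 2175.1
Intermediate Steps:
p(J, d) = 5/21
L = -16 (L = -4*(0*5 + 4) = -4*(0 + 4) = -4*4 = -16)
(p(19, 8) + L)*(21 - 159) = (5/21 - 16)*(21 - 159) = -331/21*(-138) = 15226/7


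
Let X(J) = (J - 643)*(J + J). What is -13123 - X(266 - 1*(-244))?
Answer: 122537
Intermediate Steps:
X(J) = 2*J*(-643 + J) (X(J) = (-643 + J)*(2*J) = 2*J*(-643 + J))
-13123 - X(266 - 1*(-244)) = -13123 - 2*(266 - 1*(-244))*(-643 + (266 - 1*(-244))) = -13123 - 2*(266 + 244)*(-643 + (266 + 244)) = -13123 - 2*510*(-643 + 510) = -13123 - 2*510*(-133) = -13123 - 1*(-135660) = -13123 + 135660 = 122537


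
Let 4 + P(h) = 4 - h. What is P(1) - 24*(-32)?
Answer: 767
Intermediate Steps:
P(h) = -h (P(h) = -4 + (4 - h) = -h)
P(1) - 24*(-32) = -1*1 - 24*(-32) = -1 + 768 = 767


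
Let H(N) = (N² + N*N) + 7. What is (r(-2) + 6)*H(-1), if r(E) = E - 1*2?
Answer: 18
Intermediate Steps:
r(E) = -2 + E (r(E) = E - 2 = -2 + E)
H(N) = 7 + 2*N² (H(N) = (N² + N²) + 7 = 2*N² + 7 = 7 + 2*N²)
(r(-2) + 6)*H(-1) = ((-2 - 2) + 6)*(7 + 2*(-1)²) = (-4 + 6)*(7 + 2*1) = 2*(7 + 2) = 2*9 = 18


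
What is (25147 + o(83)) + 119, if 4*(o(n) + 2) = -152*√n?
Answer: 25264 - 38*√83 ≈ 24918.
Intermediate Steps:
o(n) = -2 - 38*√n (o(n) = -2 + (-152*√n)/4 = -2 - 38*√n)
(25147 + o(83)) + 119 = (25147 + (-2 - 38*√83)) + 119 = (25145 - 38*√83) + 119 = 25264 - 38*√83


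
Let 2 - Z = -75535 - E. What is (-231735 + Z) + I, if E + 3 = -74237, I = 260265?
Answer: 29827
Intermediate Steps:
E = -74240 (E = -3 - 74237 = -74240)
Z = 1297 (Z = 2 - (-75535 - 1*(-74240)) = 2 - (-75535 + 74240) = 2 - 1*(-1295) = 2 + 1295 = 1297)
(-231735 + Z) + I = (-231735 + 1297) + 260265 = -230438 + 260265 = 29827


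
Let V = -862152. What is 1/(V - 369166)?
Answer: -1/1231318 ≈ -8.1214e-7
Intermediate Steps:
1/(V - 369166) = 1/(-862152 - 369166) = 1/(-1231318) = -1/1231318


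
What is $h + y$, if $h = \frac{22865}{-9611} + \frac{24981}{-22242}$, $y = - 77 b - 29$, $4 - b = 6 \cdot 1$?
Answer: $\frac{787040213}{6477814} \approx 121.5$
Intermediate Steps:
$b = -2$ ($b = 4 - 6 \cdot 1 = 4 - 6 = -2$)
$y = 125$ ($y = \left(-77\right) \left(-2\right) - 29 = 154 - 29 = 125$)
$h = - \frac{22686537}{6477814}$ ($h = 22865 \left(- \frac{1}{9611}\right) + 24981 \left(- \frac{1}{22242}\right) = - \frac{22865}{9611} - \frac{757}{674} = - \frac{22686537}{6477814} \approx -3.5022$)
$h + y = - \frac{22686537}{6477814} + 125 = \frac{787040213}{6477814}$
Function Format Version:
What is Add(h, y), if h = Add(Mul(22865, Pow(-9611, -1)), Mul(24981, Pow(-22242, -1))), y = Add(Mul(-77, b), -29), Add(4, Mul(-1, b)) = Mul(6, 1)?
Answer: Rational(787040213, 6477814) ≈ 121.50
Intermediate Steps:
b = -2 (b = Add(4, Mul(-1, Mul(6, 1))) = Add(4, Mul(-1, 6)) = Add(4, -6) = -2)
y = 125 (y = Add(Mul(-77, -2), -29) = Add(154, -29) = 125)
h = Rational(-22686537, 6477814) (h = Add(Mul(22865, Rational(-1, 9611)), Mul(24981, Rational(-1, 22242))) = Add(Rational(-22865, 9611), Rational(-757, 674)) = Rational(-22686537, 6477814) ≈ -3.5022)
Add(h, y) = Add(Rational(-22686537, 6477814), 125) = Rational(787040213, 6477814)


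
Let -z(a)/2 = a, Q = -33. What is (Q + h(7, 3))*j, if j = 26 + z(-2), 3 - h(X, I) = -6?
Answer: -720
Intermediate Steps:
z(a) = -2*a
h(X, I) = 9 (h(X, I) = 3 - 1*(-6) = 3 + 6 = 9)
j = 30 (j = 26 - 2*(-2) = 26 + 4 = 30)
(Q + h(7, 3))*j = (-33 + 9)*30 = -24*30 = -720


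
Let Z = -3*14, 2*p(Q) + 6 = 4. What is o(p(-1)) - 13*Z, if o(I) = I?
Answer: 545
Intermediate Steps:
p(Q) = -1 (p(Q) = -3 + (1/2)*4 = -3 + 2 = -1)
Z = -42
o(p(-1)) - 13*Z = -1 - 13*(-42) = -1 + 546 = 545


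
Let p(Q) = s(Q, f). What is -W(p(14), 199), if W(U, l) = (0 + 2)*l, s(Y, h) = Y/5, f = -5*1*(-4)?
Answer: -398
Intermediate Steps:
f = 20 (f = -5*(-4) = 20)
s(Y, h) = Y/5 (s(Y, h) = Y*(⅕) = Y/5)
p(Q) = Q/5
W(U, l) = 2*l
-W(p(14), 199) = -2*199 = -1*398 = -398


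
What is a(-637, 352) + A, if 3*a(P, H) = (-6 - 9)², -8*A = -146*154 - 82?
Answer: 11583/4 ≈ 2895.8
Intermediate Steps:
A = 11283/4 (A = -(-146*154 - 82)/8 = -(-22484 - 82)/8 = -⅛*(-22566) = 11283/4 ≈ 2820.8)
a(P, H) = 75 (a(P, H) = (-6 - 9)²/3 = (⅓)*(-15)² = (⅓)*225 = 75)
a(-637, 352) + A = 75 + 11283/4 = 11583/4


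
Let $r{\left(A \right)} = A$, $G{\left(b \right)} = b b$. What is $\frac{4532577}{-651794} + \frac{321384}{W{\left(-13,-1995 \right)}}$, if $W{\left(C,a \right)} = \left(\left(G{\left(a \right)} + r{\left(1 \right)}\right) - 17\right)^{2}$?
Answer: $- \frac{6527105201409750531}{938611306561359574} \approx -6.954$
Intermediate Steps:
$G{\left(b \right)} = b^{2}$
$W{\left(C,a \right)} = \left(-16 + a^{2}\right)^{2}$ ($W{\left(C,a \right)} = \left(\left(a^{2} + 1\right) - 17\right)^{2} = \left(\left(1 + a^{2}\right) - 17\right)^{2} = \left(-16 + a^{2}\right)^{2}$)
$\frac{4532577}{-651794} + \frac{321384}{W{\left(-13,-1995 \right)}} = \frac{4532577}{-651794} + \frac{321384}{\left(-16 + \left(-1995\right)^{2}\right)^{2}} = 4532577 \left(- \frac{1}{651794}\right) + \frac{321384}{\left(-16 + 3980025\right)^{2}} = - \frac{4532577}{651794} + \frac{321384}{3980009^{2}} = - \frac{4532577}{651794} + \frac{321384}{15840471640081} = - \frac{6527105201409750531}{938611306561359574}$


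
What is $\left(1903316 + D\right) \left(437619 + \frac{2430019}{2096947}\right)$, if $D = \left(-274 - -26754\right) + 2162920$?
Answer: $\frac{3755747463591419792}{2096947} \approx 1.7911 \cdot 10^{12}$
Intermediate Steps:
$D = 2189400$ ($D = \left(-274 + 26754\right) + 2162920 = 26480 + 2162920 = 2189400$)
$\left(1903316 + D\right) \left(437619 + \frac{2430019}{2096947}\right) = \left(1903316 + 2189400\right) \left(437619 + \frac{2430019}{2096947}\right) = 4092716 \left(437619 + 2430019 \cdot \frac{1}{2096947}\right) = 4092716 \left(437619 + \frac{2430019}{2096947}\right) = 4092716 \cdot \frac{917666279212}{2096947} = \frac{3755747463591419792}{2096947}$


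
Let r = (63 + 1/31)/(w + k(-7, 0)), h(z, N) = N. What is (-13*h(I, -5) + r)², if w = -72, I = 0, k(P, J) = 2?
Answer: 4836924304/1177225 ≈ 4108.8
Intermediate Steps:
r = -977/1085 (r = (63 + 1/31)/(-72 + 2) = (63 + 1/31)/(-70) = (1954/31)*(-1/70) = -977/1085 ≈ -0.90046)
(-13*h(I, -5) + r)² = (-13*(-5) - 977/1085)² = (65 - 977/1085)² = (69548/1085)² = 4836924304/1177225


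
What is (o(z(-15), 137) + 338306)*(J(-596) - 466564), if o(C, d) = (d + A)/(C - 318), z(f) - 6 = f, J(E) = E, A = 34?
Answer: -17226663746520/109 ≈ -1.5804e+11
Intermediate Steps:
z(f) = 6 + f
o(C, d) = (34 + d)/(-318 + C) (o(C, d) = (d + 34)/(C - 318) = (34 + d)/(-318 + C))
(o(z(-15), 137) + 338306)*(J(-596) - 466564) = ((34 + 137)/(-318 + (6 - 15)) + 338306)*(-596 - 466564) = (171/(-318 - 9) + 338306)*(-467160) = (171/(-327) + 338306)*(-467160) = (-1/327*171 + 338306)*(-467160) = (-57/109 + 338306)*(-467160) = (36875297/109)*(-467160) = -17226663746520/109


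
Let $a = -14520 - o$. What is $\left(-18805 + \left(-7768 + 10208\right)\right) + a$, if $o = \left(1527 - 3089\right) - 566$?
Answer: $-28757$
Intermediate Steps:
$o = -2128$ ($o = -1562 - 566 = -2128$)
$a = -12392$ ($a = -14520 - -2128 = -14520 + 2128 = -12392$)
$\left(-18805 + \left(-7768 + 10208\right)\right) + a = \left(-18805 + \left(-7768 + 10208\right)\right) - 12392 = \left(-18805 + 2440\right) - 12392 = -16365 - 12392 = -28757$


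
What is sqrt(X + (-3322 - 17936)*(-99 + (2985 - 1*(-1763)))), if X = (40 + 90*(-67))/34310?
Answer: I*sqrt(1163384801281531)/3431 ≈ 9941.3*I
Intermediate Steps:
X = -599/3431 (X = (40 - 6030)*(1/34310) = -5990*1/34310 = -599/3431 ≈ -0.17458)
sqrt(X + (-3322 - 17936)*(-99 + (2985 - 1*(-1763)))) = sqrt(-599/3431 + (-3322 - 17936)*(-99 + (2985 - 1*(-1763)))) = sqrt(-599/3431 - 21258*(-99 + (2985 + 1763))) = sqrt(-599/3431 - 21258*(-99 + 4748)) = sqrt(-599/3431 - 21258*4649) = sqrt(-599/3431 - 98828442) = sqrt(-339080385101/3431) = I*sqrt(1163384801281531)/3431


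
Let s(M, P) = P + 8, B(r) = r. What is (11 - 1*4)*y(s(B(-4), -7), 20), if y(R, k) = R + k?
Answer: 147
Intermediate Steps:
s(M, P) = 8 + P
(11 - 1*4)*y(s(B(-4), -7), 20) = (11 - 1*4)*((8 - 7) + 20) = (11 - 4)*(1 + 20) = 7*21 = 147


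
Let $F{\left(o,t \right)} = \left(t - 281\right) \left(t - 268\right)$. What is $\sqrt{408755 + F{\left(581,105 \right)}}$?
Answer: $\sqrt{437443} \approx 661.39$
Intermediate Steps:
$F{\left(o,t \right)} = \left(-281 + t\right) \left(-268 + t\right)$
$\sqrt{408755 + F{\left(581,105 \right)}} = \sqrt{408755 + \left(75308 + 105^{2} - 57645\right)} = \sqrt{408755 + \left(75308 + 11025 - 57645\right)} = \sqrt{408755 + 28688} = \sqrt{437443}$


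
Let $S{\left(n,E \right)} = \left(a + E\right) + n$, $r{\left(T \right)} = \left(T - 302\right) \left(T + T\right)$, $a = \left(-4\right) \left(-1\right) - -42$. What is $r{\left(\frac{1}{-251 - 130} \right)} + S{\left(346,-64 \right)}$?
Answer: $\frac{47842934}{145161} \approx 329.59$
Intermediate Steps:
$a = 46$ ($a = 4 + 42 = 46$)
$r{\left(T \right)} = 2 T \left(-302 + T\right)$ ($r{\left(T \right)} = \left(-302 + T\right) 2 T = 2 T \left(-302 + T\right)$)
$S{\left(n,E \right)} = 46 + E + n$ ($S{\left(n,E \right)} = \left(46 + E\right) + n = 46 + E + n$)
$r{\left(\frac{1}{-251 - 130} \right)} + S{\left(346,-64 \right)} = \frac{2 \left(-302 + \frac{1}{-251 - 130}\right)}{-251 - 130} + \left(46 - 64 + 346\right) = \frac{2 \left(-302 + \frac{1}{-381}\right)}{-381} + 328 = 2 \left(- \frac{1}{381}\right) \left(-302 - \frac{1}{381}\right) + 328 = 2 \left(- \frac{1}{381}\right) \left(- \frac{115063}{381}\right) + 328 = \frac{230126}{145161} + 328 = \frac{47842934}{145161}$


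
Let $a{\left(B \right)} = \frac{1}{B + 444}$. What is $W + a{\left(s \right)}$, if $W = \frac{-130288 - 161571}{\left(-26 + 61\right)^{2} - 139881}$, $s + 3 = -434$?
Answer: $\frac{311667}{138656} \approx 2.2478$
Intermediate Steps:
$s = -437$ ($s = -3 - 434 = -437$)
$a{\left(B \right)} = \frac{1}{444 + B}$
$W = \frac{291859}{138656}$ ($W = - \frac{291859}{35^{2} - 139881} = - \frac{291859}{1225 - 139881} = - \frac{291859}{-138656} = \left(-291859\right) \left(- \frac{1}{138656}\right) = \frac{291859}{138656} \approx 2.1049$)
$W + a{\left(s \right)} = \frac{291859}{138656} + \frac{1}{444 - 437} = \frac{291859}{138656} + \frac{1}{7} = \frac{311667}{138656}$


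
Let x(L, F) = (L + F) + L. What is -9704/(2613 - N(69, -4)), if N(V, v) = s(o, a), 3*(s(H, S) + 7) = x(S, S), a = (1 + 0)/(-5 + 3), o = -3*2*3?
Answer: -19408/5241 ≈ -3.7031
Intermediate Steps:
x(L, F) = F + 2*L (x(L, F) = (F + L) + L = F + 2*L)
o = -18 (o = -6*3 = -18)
a = -½ (a = 1/(-2) = 1*(-½) = -½ ≈ -0.50000)
s(H, S) = -7 + S (s(H, S) = -7 + (S + 2*S)/3 = -7 + (3*S)/3 = -7 + S)
N(V, v) = -15/2 (N(V, v) = -7 - ½ = -15/2)
-9704/(2613 - N(69, -4)) = -9704/(2613 - 1*(-15/2)) = -9704/(2613 + 15/2) = -9704/5241/2 = -9704*2/5241 = -19408/5241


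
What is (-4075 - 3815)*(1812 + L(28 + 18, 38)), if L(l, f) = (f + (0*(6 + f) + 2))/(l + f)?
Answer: -100103060/7 ≈ -1.4300e+7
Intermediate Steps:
L(l, f) = (2 + f)/(f + l) (L(l, f) = (f + (0 + 2))/(f + l) = (f + 2)/(f + l) = (2 + f)/(f + l))
(-4075 - 3815)*(1812 + L(28 + 18, 38)) = (-4075 - 3815)*(1812 + (2 + 38)/(38 + (28 + 18))) = -7890*(1812 + 40/(38 + 46)) = -7890*(1812 + 40/84) = -7890*(1812 + (1/84)*40) = -7890*(1812 + 10/21) = -7890*38062/21 = -100103060/7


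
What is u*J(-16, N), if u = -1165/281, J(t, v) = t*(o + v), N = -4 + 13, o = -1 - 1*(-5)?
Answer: 242320/281 ≈ 862.35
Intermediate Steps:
o = 4 (o = -1 + 5 = 4)
N = 9
J(t, v) = t*(4 + v)
u = -1165/281 (u = -1165*1/281 = -1165/281 ≈ -4.1459)
u*J(-16, N) = -(-18640)*(4 + 9)/281 = -(-18640)*13/281 = -1165/281*(-208) = 242320/281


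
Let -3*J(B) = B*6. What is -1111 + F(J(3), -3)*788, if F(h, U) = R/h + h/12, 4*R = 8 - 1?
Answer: -10409/6 ≈ -1734.8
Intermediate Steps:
J(B) = -2*B (J(B) = -B*6/3 = -2*B)
R = 7/4 (R = (8 - 1)/4 = (1/4)*7 = 7/4 ≈ 1.7500)
F(h, U) = h/12 + 7/(4*h) (F(h, U) = 7/(4*h) + h/12 = h/12 + 7/(4*h))
-1111 + F(J(3), -3)*788 = -1111 + ((21 + (-2*3)**2)/(12*((-2*3))))*788 = -1111 + ((1/12)*(21 + (-6)**2)/(-6))*788 = -1111 + ((1/12)*(-1/6)*(21 + 36))*788 = -1111 + ((1/12)*(-1/6)*57)*788 = -1111 - 19/24*788 = -1111 - 3743/6 = -10409/6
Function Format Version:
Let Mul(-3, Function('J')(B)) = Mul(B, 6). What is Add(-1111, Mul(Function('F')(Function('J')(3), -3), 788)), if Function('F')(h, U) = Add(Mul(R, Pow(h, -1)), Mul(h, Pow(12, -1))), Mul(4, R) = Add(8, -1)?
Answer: Rational(-10409, 6) ≈ -1734.8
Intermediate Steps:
Function('J')(B) = Mul(-2, B) (Function('J')(B) = Mul(Rational(-1, 3), Mul(B, 6)) = Mul(Rational(-1, 3), Mul(6, B)) = Mul(-2, B))
R = Rational(7, 4) (R = Mul(Rational(1, 4), Add(8, -1)) = Mul(Rational(1, 4), 7) = Rational(7, 4) ≈ 1.7500)
Function('F')(h, U) = Add(Mul(Rational(1, 12), h), Mul(Rational(7, 4), Pow(h, -1))) (Function('F')(h, U) = Add(Mul(Rational(7, 4), Pow(h, -1)), Mul(h, Pow(12, -1))) = Add(Mul(Rational(7, 4), Pow(h, -1)), Mul(h, Rational(1, 12))) = Add(Mul(Rational(7, 4), Pow(h, -1)), Mul(Rational(1, 12), h)) = Add(Mul(Rational(1, 12), h), Mul(Rational(7, 4), Pow(h, -1))))
Add(-1111, Mul(Function('F')(Function('J')(3), -3), 788)) = Add(-1111, Mul(Mul(Rational(1, 12), Pow(Mul(-2, 3), -1), Add(21, Pow(Mul(-2, 3), 2))), 788)) = Add(-1111, Mul(Mul(Rational(1, 12), Pow(-6, -1), Add(21, Pow(-6, 2))), 788)) = Add(-1111, Mul(Mul(Rational(1, 12), Rational(-1, 6), Add(21, 36)), 788)) = Add(-1111, Mul(Mul(Rational(1, 12), Rational(-1, 6), 57), 788)) = Add(-1111, Mul(Rational(-19, 24), 788)) = Add(-1111, Rational(-3743, 6)) = Rational(-10409, 6)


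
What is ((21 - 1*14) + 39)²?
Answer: 2116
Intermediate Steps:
((21 - 1*14) + 39)² = ((21 - 14) + 39)² = (7 + 39)² = 46² = 2116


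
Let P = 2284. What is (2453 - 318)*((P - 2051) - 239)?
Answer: -12810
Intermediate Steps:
(2453 - 318)*((P - 2051) - 239) = (2453 - 318)*((2284 - 2051) - 239) = 2135*(233 - 239) = 2135*(-6) = -12810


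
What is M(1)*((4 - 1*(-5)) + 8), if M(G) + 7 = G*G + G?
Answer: -85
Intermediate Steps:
M(G) = -7 + G + G² (M(G) = -7 + (G*G + G) = -7 + (G² + G) = -7 + (G + G²) = -7 + G + G²)
M(1)*((4 - 1*(-5)) + 8) = (-7 + 1 + 1²)*((4 - 1*(-5)) + 8) = (-7 + 1 + 1)*((4 + 5) + 8) = -5*(9 + 8) = -5*17 = -85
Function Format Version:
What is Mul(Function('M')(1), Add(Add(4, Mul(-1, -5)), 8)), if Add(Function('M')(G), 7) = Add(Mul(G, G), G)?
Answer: -85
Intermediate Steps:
Function('M')(G) = Add(-7, G, Pow(G, 2)) (Function('M')(G) = Add(-7, Add(Mul(G, G), G)) = Add(-7, Add(Pow(G, 2), G)) = Add(-7, Add(G, Pow(G, 2))) = Add(-7, G, Pow(G, 2)))
Mul(Function('M')(1), Add(Add(4, Mul(-1, -5)), 8)) = Mul(Add(-7, 1, Pow(1, 2)), Add(Add(4, Mul(-1, -5)), 8)) = Mul(Add(-7, 1, 1), Add(Add(4, 5), 8)) = Mul(-5, Add(9, 8)) = Mul(-5, 17) = -85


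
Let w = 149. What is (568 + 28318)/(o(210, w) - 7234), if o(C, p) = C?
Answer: -14443/3512 ≈ -4.1125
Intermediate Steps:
(568 + 28318)/(o(210, w) - 7234) = (568 + 28318)/(210 - 7234) = 28886/(-7024) = 28886*(-1/7024) = -14443/3512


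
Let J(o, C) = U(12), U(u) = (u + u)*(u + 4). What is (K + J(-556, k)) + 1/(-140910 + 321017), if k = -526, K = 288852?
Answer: 52093428253/180107 ≈ 2.8924e+5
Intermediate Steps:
U(u) = 2*u*(4 + u) (U(u) = (2*u)*(4 + u) = 2*u*(4 + u))
J(o, C) = 384 (J(o, C) = 2*12*(4 + 12) = 2*12*16 = 384)
(K + J(-556, k)) + 1/(-140910 + 321017) = (288852 + 384) + 1/(-140910 + 321017) = 289236 + 1/180107 = 52093428253/180107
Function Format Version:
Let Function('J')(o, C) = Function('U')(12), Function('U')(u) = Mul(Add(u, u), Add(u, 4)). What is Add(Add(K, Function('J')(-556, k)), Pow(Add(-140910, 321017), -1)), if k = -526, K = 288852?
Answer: Rational(52093428253, 180107) ≈ 2.8924e+5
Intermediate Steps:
Function('U')(u) = Mul(2, u, Add(4, u)) (Function('U')(u) = Mul(Mul(2, u), Add(4, u)) = Mul(2, u, Add(4, u)))
Function('J')(o, C) = 384 (Function('J')(o, C) = Mul(2, 12, Add(4, 12)) = Mul(2, 12, 16) = 384)
Add(Add(K, Function('J')(-556, k)), Pow(Add(-140910, 321017), -1)) = Add(Add(288852, 384), Pow(Add(-140910, 321017), -1)) = Add(289236, Pow(180107, -1)) = Add(289236, Rational(1, 180107)) = Rational(52093428253, 180107)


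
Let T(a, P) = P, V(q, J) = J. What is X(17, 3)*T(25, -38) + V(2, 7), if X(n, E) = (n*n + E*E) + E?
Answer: -11431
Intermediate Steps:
X(n, E) = E + E² + n² (X(n, E) = (n² + E²) + E = (E² + n²) + E = E + E² + n²)
X(17, 3)*T(25, -38) + V(2, 7) = (3 + 3² + 17²)*(-38) + 7 = (3 + 9 + 289)*(-38) + 7 = 301*(-38) + 7 = -11438 + 7 = -11431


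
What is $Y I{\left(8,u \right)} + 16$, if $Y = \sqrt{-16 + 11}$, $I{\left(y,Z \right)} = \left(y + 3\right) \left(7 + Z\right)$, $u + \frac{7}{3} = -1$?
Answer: $16 + \frac{121 i \sqrt{5}}{3} \approx 16.0 + 90.188 i$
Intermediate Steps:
$u = - \frac{10}{3}$ ($u = - \frac{7}{3} - 1 = - \frac{10}{3} \approx -3.3333$)
$I{\left(y,Z \right)} = \left(3 + y\right) \left(7 + Z\right)$
$Y = i \sqrt{5}$ ($Y = \sqrt{-5} = i \sqrt{5} \approx 2.2361 i$)
$Y I{\left(8,u \right)} + 16 = i \sqrt{5} \left(21 + 3 \left(- \frac{10}{3}\right) + 7 \cdot 8 - \frac{80}{3}\right) + 16 = i \sqrt{5} \left(21 - 10 + 56 - \frac{80}{3}\right) + 16 = i \sqrt{5} \cdot \frac{121}{3} + 16 = \frac{121 i \sqrt{5}}{3} + 16 = 16 + \frac{121 i \sqrt{5}}{3}$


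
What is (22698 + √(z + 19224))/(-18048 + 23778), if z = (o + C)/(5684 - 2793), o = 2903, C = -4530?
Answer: 3783/955 + √3278922463/2366490 ≈ 3.9855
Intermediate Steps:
z = -1627/2891 (z = (2903 - 4530)/(5684 - 2793) = -1627/2891 ≈ -0.56278)
(22698 + √(z + 19224))/(-18048 + 23778) = (22698 + √(-1627/2891 + 19224))/(-18048 + 23778) = (22698 + √(55574957/2891))/5730 = (22698 + √3278922463/413)*(1/5730) = 3783/955 + √3278922463/2366490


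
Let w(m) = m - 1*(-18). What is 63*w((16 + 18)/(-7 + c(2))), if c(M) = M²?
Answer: 420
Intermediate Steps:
w(m) = 18 + m (w(m) = m + 18 = 18 + m)
63*w((16 + 18)/(-7 + c(2))) = 63*(18 + (16 + 18)/(-7 + 2²)) = 63*(18 + 34/(-7 + 4)) = 63*(18 + 34/(-3)) = 63*(18 + 34*(-⅓)) = 63*(18 - 34/3) = 63*(20/3) = 420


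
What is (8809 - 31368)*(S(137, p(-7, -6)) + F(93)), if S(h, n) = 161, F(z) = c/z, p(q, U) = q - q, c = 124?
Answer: -10986233/3 ≈ -3.6621e+6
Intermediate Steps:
p(q, U) = 0
F(z) = 124/z
(8809 - 31368)*(S(137, p(-7, -6)) + F(93)) = (8809 - 31368)*(161 + 124/93) = -22559*(161 + 124*(1/93)) = -22559*(161 + 4/3) = -22559*487/3 = -10986233/3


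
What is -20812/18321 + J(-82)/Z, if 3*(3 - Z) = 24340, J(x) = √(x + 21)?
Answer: -20812/18321 - 3*I*√61/24331 ≈ -1.136 - 0.000963*I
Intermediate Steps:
J(x) = √(21 + x)
Z = -24331/3 (Z = 3 - ⅓*24340 = 3 - 24340/3 = -24331/3 ≈ -8110.3)
-20812/18321 + J(-82)/Z = -20812/18321 + √(21 - 82)/(-24331/3) = -20812*1/18321 + √(-61)*(-3/24331) = -20812/18321 + (I*√61)*(-3/24331) = -20812/18321 - 3*I*√61/24331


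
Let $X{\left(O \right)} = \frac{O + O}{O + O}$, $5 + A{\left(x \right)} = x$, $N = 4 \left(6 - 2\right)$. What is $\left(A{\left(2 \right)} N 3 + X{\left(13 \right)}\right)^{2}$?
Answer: $20449$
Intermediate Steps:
$N = 16$ ($N = 4 \cdot 4 = 16$)
$A{\left(x \right)} = -5 + x$
$X{\left(O \right)} = 1$ ($X{\left(O \right)} = \frac{2 O}{2 O} = 2 O \frac{1}{2 O} = 1$)
$\left(A{\left(2 \right)} N 3 + X{\left(13 \right)}\right)^{2} = \left(\left(-5 + 2\right) 16 \cdot 3 + 1\right)^{2} = \left(\left(-3\right) 16 \cdot 3 + 1\right)^{2} = \left(\left(-48\right) 3 + 1\right)^{2} = \left(-144 + 1\right)^{2} = \left(-143\right)^{2} = 20449$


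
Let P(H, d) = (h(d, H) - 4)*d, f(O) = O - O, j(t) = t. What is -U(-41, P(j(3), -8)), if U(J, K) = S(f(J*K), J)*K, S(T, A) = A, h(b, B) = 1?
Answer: 984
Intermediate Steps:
f(O) = 0
P(H, d) = -3*d (P(H, d) = (1 - 4)*d = -3*d)
U(J, K) = J*K
-U(-41, P(j(3), -8)) = -(-41)*(-3*(-8)) = -(-41)*24 = -1*(-984) = 984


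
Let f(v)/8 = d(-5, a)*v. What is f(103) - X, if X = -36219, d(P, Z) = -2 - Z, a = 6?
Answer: 29627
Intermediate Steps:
f(v) = -64*v (f(v) = 8*((-2 - 1*6)*v) = 8*((-2 - 6)*v) = 8*(-8*v) = -64*v)
f(103) - X = -64*103 - 1*(-36219) = -6592 + 36219 = 29627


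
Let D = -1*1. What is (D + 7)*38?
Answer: 228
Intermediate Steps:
D = -1
(D + 7)*38 = (-1 + 7)*38 = 6*38 = 228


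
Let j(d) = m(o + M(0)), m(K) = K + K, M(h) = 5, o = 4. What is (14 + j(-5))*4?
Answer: 128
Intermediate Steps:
m(K) = 2*K
j(d) = 18 (j(d) = 2*(4 + 5) = 2*9 = 18)
(14 + j(-5))*4 = (14 + 18)*4 = 32*4 = 128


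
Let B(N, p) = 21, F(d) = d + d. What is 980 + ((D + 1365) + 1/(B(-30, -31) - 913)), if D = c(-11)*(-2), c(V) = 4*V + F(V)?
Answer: 2209483/892 ≈ 2477.0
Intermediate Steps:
F(d) = 2*d
c(V) = 6*V (c(V) = 4*V + 2*V = 6*V)
D = 132 (D = (6*(-11))*(-2) = -66*(-2) = 132)
980 + ((D + 1365) + 1/(B(-30, -31) - 913)) = 980 + ((132 + 1365) + 1/(21 - 913)) = 980 + (1497 + 1/(-892)) = 980 + (1497 - 1/892) = 980 + 1335323/892 = 2209483/892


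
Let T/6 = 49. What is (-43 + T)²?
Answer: 63001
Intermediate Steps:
T = 294 (T = 6*49 = 294)
(-43 + T)² = (-43 + 294)² = 251² = 63001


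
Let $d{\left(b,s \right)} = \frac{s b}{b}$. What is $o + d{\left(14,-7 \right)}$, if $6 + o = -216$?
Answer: $-229$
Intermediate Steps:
$d{\left(b,s \right)} = s$ ($d{\left(b,s \right)} = \frac{b s}{b} = s$)
$o = -222$ ($o = -6 - 216 = -222$)
$o + d{\left(14,-7 \right)} = -222 - 7 = -229$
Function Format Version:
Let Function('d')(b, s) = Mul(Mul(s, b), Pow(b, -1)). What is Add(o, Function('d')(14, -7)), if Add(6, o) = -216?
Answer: -229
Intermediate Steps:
Function('d')(b, s) = s (Function('d')(b, s) = Mul(Mul(b, s), Pow(b, -1)) = s)
o = -222 (o = Add(-6, -216) = -222)
Add(o, Function('d')(14, -7)) = Add(-222, -7) = -229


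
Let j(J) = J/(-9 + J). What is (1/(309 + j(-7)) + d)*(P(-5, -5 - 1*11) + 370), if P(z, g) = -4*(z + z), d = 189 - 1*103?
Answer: 174578820/4951 ≈ 35261.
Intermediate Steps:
d = 86 (d = 189 - 103 = 86)
P(z, g) = -8*z
(1/(309 + j(-7)) + d)*(P(-5, -5 - 1*11) + 370) = (1/(309 - 7/(-9 - 7)) + 86)*(-8*(-5) + 370) = (1/(309 - 7/(-16)) + 86)*(40 + 370) = (1/(309 - 7*(-1/16)) + 86)*410 = (1/(309 + 7/16) + 86)*410 = (1/(4951/16) + 86)*410 = (16/4951 + 86)*410 = (425802/4951)*410 = 174578820/4951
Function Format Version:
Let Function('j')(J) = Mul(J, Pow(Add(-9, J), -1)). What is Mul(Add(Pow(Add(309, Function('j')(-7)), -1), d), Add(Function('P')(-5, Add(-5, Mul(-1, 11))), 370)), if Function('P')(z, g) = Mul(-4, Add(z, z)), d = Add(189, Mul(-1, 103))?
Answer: Rational(174578820, 4951) ≈ 35261.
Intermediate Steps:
d = 86 (d = Add(189, -103) = 86)
Function('P')(z, g) = Mul(-8, z) (Function('P')(z, g) = Mul(-4, Mul(2, z)) = Mul(-8, z))
Mul(Add(Pow(Add(309, Function('j')(-7)), -1), d), Add(Function('P')(-5, Add(-5, Mul(-1, 11))), 370)) = Mul(Add(Pow(Add(309, Mul(-7, Pow(Add(-9, -7), -1))), -1), 86), Add(Mul(-8, -5), 370)) = Mul(Add(Pow(Add(309, Mul(-7, Pow(-16, -1))), -1), 86), Add(40, 370)) = Mul(Add(Pow(Add(309, Mul(-7, Rational(-1, 16))), -1), 86), 410) = Mul(Add(Pow(Add(309, Rational(7, 16)), -1), 86), 410) = Mul(Add(Pow(Rational(4951, 16), -1), 86), 410) = Mul(Add(Rational(16, 4951), 86), 410) = Mul(Rational(425802, 4951), 410) = Rational(174578820, 4951)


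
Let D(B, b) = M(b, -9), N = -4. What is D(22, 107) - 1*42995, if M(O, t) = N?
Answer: -42999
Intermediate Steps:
M(O, t) = -4
D(B, b) = -4
D(22, 107) - 1*42995 = -4 - 1*42995 = -4 - 42995 = -42999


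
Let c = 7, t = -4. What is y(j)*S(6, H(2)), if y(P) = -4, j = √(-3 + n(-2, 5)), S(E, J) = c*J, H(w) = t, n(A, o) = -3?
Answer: 112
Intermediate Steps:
H(w) = -4
S(E, J) = 7*J
j = I*√6 (j = √(-3 - 3) = √(-6) = I*√6 ≈ 2.4495*I)
y(j)*S(6, H(2)) = -28*(-4) = -4*(-28) = 112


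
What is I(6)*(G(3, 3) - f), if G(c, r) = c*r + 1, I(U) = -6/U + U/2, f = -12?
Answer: 44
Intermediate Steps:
I(U) = U/2 - 6/U (I(U) = -6/U + U*(1/2) = -6/U + U/2 = U/2 - 6/U)
G(c, r) = 1 + c*r
I(6)*(G(3, 3) - f) = ((1/2)*6 - 6/6)*((1 + 3*3) - 1*(-12)) = (3 - 6*1/6)*((1 + 9) + 12) = (3 - 1)*(10 + 12) = 2*22 = 44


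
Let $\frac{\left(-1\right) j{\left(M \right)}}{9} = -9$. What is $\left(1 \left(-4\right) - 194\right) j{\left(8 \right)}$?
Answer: $-16038$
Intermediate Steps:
$j{\left(M \right)} = 81$ ($j{\left(M \right)} = \left(-9\right) \left(-9\right) = 81$)
$\left(1 \left(-4\right) - 194\right) j{\left(8 \right)} = \left(1 \left(-4\right) - 194\right) 81 = \left(-4 - 194\right) 81 = \left(-198\right) 81 = -16038$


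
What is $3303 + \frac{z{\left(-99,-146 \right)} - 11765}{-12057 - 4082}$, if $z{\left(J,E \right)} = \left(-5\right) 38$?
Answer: $\frac{53319072}{16139} \approx 3303.7$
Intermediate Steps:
$z{\left(J,E \right)} = -190$
$3303 + \frac{z{\left(-99,-146 \right)} - 11765}{-12057 - 4082} = 3303 + \frac{-190 - 11765}{-12057 - 4082} = 3303 - \frac{11955}{-16139} = 3303 - - \frac{11955}{16139} = 3303 + \frac{11955}{16139} = \frac{53319072}{16139}$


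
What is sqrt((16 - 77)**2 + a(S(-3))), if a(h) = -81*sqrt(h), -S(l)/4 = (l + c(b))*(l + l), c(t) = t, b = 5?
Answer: sqrt(3721 - 324*sqrt(3)) ≈ 56.212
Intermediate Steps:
S(l) = -8*l*(5 + l) (S(l) = -4*(l + 5)*(l + l) = -4*(5 + l)*2*l = -8*l*(5 + l))
sqrt((16 - 77)**2 + a(S(-3))) = sqrt((16 - 77)**2 - 81*2*sqrt(6)*sqrt(5 - 3)) = sqrt((-61)**2 - 81*4*sqrt(3)) = sqrt(3721 - 324*sqrt(3))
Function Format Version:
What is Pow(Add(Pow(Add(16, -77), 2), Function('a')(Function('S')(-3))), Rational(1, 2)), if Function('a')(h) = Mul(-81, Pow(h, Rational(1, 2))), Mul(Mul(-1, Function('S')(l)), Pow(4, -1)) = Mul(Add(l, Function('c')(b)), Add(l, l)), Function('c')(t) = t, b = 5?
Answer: Pow(Add(3721, Mul(-324, Pow(3, Rational(1, 2)))), Rational(1, 2)) ≈ 56.212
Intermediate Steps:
Function('S')(l) = Mul(-8, l, Add(5, l)) (Function('S')(l) = Mul(-4, Mul(Add(l, 5), Add(l, l))) = Mul(-4, Mul(Add(5, l), Mul(2, l))) = Mul(-4, Mul(2, l, Add(5, l))) = Mul(-8, l, Add(5, l)))
Pow(Add(Pow(Add(16, -77), 2), Function('a')(Function('S')(-3))), Rational(1, 2)) = Pow(Add(Pow(Add(16, -77), 2), Mul(-81, Pow(Mul(-8, -3, Add(5, -3)), Rational(1, 2)))), Rational(1, 2)) = Pow(Add(Pow(-61, 2), Mul(-81, Pow(Mul(-8, -3, 2), Rational(1, 2)))), Rational(1, 2)) = Pow(Add(3721, Mul(-81, Pow(48, Rational(1, 2)))), Rational(1, 2)) = Pow(Add(3721, Mul(-81, Mul(4, Pow(3, Rational(1, 2))))), Rational(1, 2)) = Pow(Add(3721, Mul(-324, Pow(3, Rational(1, 2)))), Rational(1, 2))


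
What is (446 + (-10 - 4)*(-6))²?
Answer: 280900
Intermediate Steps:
(446 + (-10 - 4)*(-6))² = (446 - 14*(-6))² = (446 + 84)² = 530² = 280900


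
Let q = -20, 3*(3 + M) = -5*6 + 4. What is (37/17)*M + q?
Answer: -2315/51 ≈ -45.392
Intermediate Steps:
M = -35/3 (M = -3 + (-5*6 + 4)/3 = -3 + (-30 + 4)/3 = -3 + (⅓)*(-26) = -3 - 26/3 = -35/3 ≈ -11.667)
(37/17)*M + q = (37/17)*(-35/3) - 20 = -1295/51 - 20 = -2315/51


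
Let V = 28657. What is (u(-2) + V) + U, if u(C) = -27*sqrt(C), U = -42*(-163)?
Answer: 35503 - 27*I*sqrt(2) ≈ 35503.0 - 38.184*I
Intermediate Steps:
U = 6846
(u(-2) + V) + U = (-27*I*sqrt(2) + 28657) + 6846 = (28657 - 27*I*sqrt(2)) + 6846 = 35503 - 27*I*sqrt(2)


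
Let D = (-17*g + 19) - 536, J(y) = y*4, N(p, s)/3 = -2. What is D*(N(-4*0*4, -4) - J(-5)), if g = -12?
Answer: -4382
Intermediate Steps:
N(p, s) = -6 (N(p, s) = 3*(-2) = -6)
J(y) = 4*y
D = -313 (D = (-17*(-12) + 19) - 536 = (204 + 19) - 536 = 223 - 536 = -313)
D*(N(-4*0*4, -4) - J(-5)) = -313*(-6 - 4*(-5)) = -313*(-6 - 1*(-20)) = -313*(-6 + 20) = -313*14 = -4382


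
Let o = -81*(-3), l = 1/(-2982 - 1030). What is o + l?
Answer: 974915/4012 ≈ 243.00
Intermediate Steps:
l = -1/4012 (l = 1/(-4012) = -1/4012 ≈ -0.00024925)
o = 243
o + l = 243 - 1/4012 = 974915/4012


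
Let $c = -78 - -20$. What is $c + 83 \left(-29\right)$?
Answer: $-2465$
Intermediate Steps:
$c = -58$ ($c = -78 + 20 = -58$)
$c + 83 \left(-29\right) = -58 + 83 \left(-29\right) = -58 - 2407 = -2465$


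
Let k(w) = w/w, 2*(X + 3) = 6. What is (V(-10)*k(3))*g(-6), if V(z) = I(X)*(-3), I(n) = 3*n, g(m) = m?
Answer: 0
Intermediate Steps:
X = 0 (X = -3 + (½)*6 = -3 + 3 = 0)
k(w) = 1
V(z) = 0 (V(z) = (3*0)*(-3) = 0*(-3) = 0)
(V(-10)*k(3))*g(-6) = (0*1)*(-6) = 0*(-6) = 0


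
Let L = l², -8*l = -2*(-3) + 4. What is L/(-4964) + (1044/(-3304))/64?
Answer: -344551/65604224 ≈ -0.0052520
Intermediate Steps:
l = -5/4 (l = -(-2*(-3) + 4)/8 = -(6 + 4)/8 = -⅛*10 = -5/4 ≈ -1.2500)
L = 25/16 (L = (-5/4)² = 25/16 ≈ 1.5625)
L/(-4964) + (1044/(-3304))/64 = (25/16)/(-4964) + (1044/(-3304))/64 = (25/16)*(-1/4964) + (1044*(-1/3304))*(1/64) = -25/79424 - 261/826*1/64 = -25/79424 - 261/52864 = -344551/65604224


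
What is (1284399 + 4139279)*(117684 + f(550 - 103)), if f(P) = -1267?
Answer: 631408321726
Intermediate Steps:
(1284399 + 4139279)*(117684 + f(550 - 103)) = (1284399 + 4139279)*(117684 - 1267) = 5423678*116417 = 631408321726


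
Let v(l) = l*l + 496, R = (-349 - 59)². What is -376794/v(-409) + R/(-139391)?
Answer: -80450522982/23386603807 ≈ -3.4400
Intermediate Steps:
R = 166464 (R = (-408)² = 166464)
v(l) = 496 + l² (v(l) = l² + 496 = 496 + l²)
-376794/v(-409) + R/(-139391) = -376794/(496 + (-409)²) + 166464/(-139391) = -376794/(496 + 167281) + 166464*(-1/139391) = -376794/167777 - 166464/139391 = -80450522982/23386603807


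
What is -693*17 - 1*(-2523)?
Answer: -9258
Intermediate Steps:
-693*17 - 1*(-2523) = -11781 + 2523 = -9258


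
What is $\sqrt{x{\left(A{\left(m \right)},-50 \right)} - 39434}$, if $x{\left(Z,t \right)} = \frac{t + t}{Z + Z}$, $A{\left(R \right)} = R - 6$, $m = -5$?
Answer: $\frac{2 i \sqrt{1192741}}{11} \approx 198.57 i$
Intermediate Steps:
$A{\left(R \right)} = -6 + R$
$x{\left(Z,t \right)} = \frac{t}{Z}$ ($x{\left(Z,t \right)} = \frac{2 t}{2 Z} = 2 t \frac{1}{2 Z} = \frac{t}{Z}$)
$\sqrt{x{\left(A{\left(m \right)},-50 \right)} - 39434} = \sqrt{- \frac{50}{-6 - 5} - 39434} = \sqrt{- \frac{50}{-11} - 39434} = \sqrt{\left(-50\right) \left(- \frac{1}{11}\right) - 39434} = \sqrt{\frac{50}{11} - 39434} = \sqrt{- \frac{433724}{11}} = \frac{2 i \sqrt{1192741}}{11}$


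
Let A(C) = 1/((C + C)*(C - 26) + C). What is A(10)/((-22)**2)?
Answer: -1/150040 ≈ -6.6649e-6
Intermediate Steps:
A(C) = 1/(C + 2*C*(-26 + C)) (A(C) = 1/((2*C)*(-26 + C) + C) = 1/(2*C*(-26 + C) + C) = 1/(C + 2*C*(-26 + C)))
A(10)/((-22)**2) = (1/(10*(-51 + 2*10)))/((-22)**2) = (1/(10*(-51 + 20)))/484 = ((1/10)/(-31))*(1/484) = ((1/10)*(-1/31))*(1/484) = -1/310*1/484 = -1/150040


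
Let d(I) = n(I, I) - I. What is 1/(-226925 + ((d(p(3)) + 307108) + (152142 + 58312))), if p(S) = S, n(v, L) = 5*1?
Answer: 1/290639 ≈ 3.4407e-6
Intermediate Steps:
n(v, L) = 5
d(I) = 5 - I
1/(-226925 + ((d(p(3)) + 307108) + (152142 + 58312))) = 1/(-226925 + (((5 - 1*3) + 307108) + (152142 + 58312))) = 1/(-226925 + (((5 - 3) + 307108) + 210454)) = 1/(-226925 + ((2 + 307108) + 210454)) = 1/(-226925 + (307110 + 210454)) = 1/(-226925 + 517564) = 1/290639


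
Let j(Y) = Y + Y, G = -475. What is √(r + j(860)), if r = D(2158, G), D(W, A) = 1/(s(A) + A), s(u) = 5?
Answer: √379947530/470 ≈ 41.473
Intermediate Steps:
j(Y) = 2*Y
D(W, A) = 1/(5 + A)
r = -1/470 (r = 1/(5 - 475) = 1/(-470) = -1/470 ≈ -0.0021277)
√(r + j(860)) = √(-1/470 + 2*860) = √(-1/470 + 1720) = √(808399/470) = √379947530/470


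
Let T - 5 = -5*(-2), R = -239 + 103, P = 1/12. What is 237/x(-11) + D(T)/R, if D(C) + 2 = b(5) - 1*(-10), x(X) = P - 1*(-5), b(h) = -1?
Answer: 386357/8296 ≈ 46.571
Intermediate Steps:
P = 1/12 ≈ 0.083333
R = -136
x(X) = 61/12 (x(X) = 1/12 - 1*(-5) = 1/12 + 5 = 61/12)
T = 15 (T = 5 - 5*(-2) = 5 + 10 = 15)
D(C) = 7 (D(C) = -2 + (-1 - 1*(-10)) = -2 + (-1 + 10) = -2 + 9 = 7)
237/x(-11) + D(T)/R = 237/(61/12) + 7/(-136) = 237*(12/61) + 7*(-1/136) = 2844/61 - 7/136 = 386357/8296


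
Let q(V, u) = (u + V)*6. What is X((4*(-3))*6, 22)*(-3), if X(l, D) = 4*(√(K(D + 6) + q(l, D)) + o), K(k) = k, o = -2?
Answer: 24 - 48*I*√17 ≈ 24.0 - 197.91*I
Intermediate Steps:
q(V, u) = 6*V + 6*u (q(V, u) = (V + u)*6 = 6*V + 6*u)
X(l, D) = -8 + 4*√(6 + 6*l + 7*D) (X(l, D) = 4*(√((D + 6) + (6*l + 6*D)) - 2) = 4*(√((6 + D) + (6*D + 6*l)) - 2) = 4*(√(6 + 6*l + 7*D) - 2) = 4*(-2 + √(6 + 6*l + 7*D)) = -8 + 4*√(6 + 6*l + 7*D))
X((4*(-3))*6, 22)*(-3) = (-8 + 4*√(6 + 6*((4*(-3))*6) + 7*22))*(-3) = (-8 + 4*√(6 + 6*(-12*6) + 154))*(-3) = (-8 + 4*√(6 + 6*(-72) + 154))*(-3) = (-8 + 4*√(6 - 432 + 154))*(-3) = (-8 + 4*√(-272))*(-3) = (-8 + 4*(4*I*√17))*(-3) = (-8 + 16*I*√17)*(-3) = 24 - 48*I*√17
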